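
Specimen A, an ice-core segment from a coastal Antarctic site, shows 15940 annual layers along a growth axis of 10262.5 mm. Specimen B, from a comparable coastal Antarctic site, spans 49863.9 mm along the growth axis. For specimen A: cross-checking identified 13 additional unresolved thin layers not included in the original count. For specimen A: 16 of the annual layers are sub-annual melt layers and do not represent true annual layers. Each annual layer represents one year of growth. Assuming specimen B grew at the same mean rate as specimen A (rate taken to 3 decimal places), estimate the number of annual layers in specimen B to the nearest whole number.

77428 annual layers

Specimen A: true annual layer count = 15940 − 16 + 13 = 15937.
A: Extension rate ≈ 10262.5 / 15937 = 0.644 mm per year.
Specimen B: 49863.9 mm / 0.644 mm per year = 77428.42 years ≈ 77428 annual layers.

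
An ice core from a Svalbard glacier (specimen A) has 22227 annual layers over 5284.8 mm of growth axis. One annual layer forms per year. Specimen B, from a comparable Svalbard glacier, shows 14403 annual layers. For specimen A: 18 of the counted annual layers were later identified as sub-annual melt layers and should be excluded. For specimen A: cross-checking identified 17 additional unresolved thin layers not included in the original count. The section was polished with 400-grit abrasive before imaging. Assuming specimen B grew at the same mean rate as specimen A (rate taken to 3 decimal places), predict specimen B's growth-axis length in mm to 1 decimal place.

Specimen A: true annual layer count = 22227 − 18 + 17 = 22226.
A: 5284.8 mm over 22226 years gives 5284.8 / 22226 ≈ 0.238 mm/year.
Length of B = 0.238 × 14403 = 3427.9 mm.

3427.9 mm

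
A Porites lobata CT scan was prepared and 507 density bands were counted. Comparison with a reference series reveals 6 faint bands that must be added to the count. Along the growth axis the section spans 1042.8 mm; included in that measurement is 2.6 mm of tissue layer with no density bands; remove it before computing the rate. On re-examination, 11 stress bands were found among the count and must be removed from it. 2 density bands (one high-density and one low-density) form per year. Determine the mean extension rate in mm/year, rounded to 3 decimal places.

True density band count = 507 − 11 + 6 = 502.
With 2 density bands per year, 502 / 2 = 251 years.
Net length = 1042.8 − 2.6 = 1040.2 mm.
Mean rate = 1040.2 mm / 251 years ≈ 4.144 mm/year.

4.144 mm/year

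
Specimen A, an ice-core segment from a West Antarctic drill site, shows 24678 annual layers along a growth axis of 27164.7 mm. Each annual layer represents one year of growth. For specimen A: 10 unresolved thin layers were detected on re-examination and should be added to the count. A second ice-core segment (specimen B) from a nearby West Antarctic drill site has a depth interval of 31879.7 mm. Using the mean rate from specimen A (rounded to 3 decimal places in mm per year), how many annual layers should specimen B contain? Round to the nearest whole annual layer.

28982 annual layers

Specimen A: true annual layer count = 24678 + 10 = 24688.
A: 27164.7 mm over 24688 years gives 27164.7 / 24688 ≈ 1.100 mm per year.
For B, 31879.7 / 1.100 = 28981.55 years ≈ 28982 annual layers.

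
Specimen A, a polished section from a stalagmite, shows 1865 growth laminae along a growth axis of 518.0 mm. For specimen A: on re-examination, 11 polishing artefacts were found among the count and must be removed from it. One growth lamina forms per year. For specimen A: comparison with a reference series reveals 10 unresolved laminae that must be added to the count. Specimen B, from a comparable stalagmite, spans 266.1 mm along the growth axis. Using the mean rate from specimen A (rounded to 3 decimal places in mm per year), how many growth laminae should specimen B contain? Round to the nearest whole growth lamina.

Specimen A: adjusted count: 1865 − 11 + 10 = 1864 growth laminae.
A: Extension rate ≈ 518.0 / 1864 = 0.278 mm/year.
For B, 266.1 / 0.278 = 957.19 years ≈ 957 growth laminae.

957 growth laminae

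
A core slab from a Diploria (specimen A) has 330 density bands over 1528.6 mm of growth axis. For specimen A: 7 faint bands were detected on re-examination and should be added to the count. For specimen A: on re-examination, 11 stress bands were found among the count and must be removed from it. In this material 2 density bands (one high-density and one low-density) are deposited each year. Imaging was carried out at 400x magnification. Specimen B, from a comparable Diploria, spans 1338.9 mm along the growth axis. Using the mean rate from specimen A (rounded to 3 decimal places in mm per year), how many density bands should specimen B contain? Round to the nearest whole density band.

286 density bands

Specimen A: after corrections the count is 330 − 11 + 7 = 326 density bands.
Specimen A: dividing by 2 density bands per year: 326 / 2 = 163 years.
A: Mean rate = 1528.6 mm / 163 years ≈ 9.378 mm/yr.
B spans 1338.9 / 9.378 = 142.77 years; at 2 density bands per year that is 142.77 × 2 ≈ 286 density bands.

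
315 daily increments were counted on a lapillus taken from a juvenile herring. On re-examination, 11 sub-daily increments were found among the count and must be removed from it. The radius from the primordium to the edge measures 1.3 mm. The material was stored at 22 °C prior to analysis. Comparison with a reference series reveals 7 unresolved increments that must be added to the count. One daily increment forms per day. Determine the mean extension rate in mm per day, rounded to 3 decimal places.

0.004 mm per day

After corrections the count is 315 − 11 + 7 = 311 daily increments.
Extension rate ≈ 1.3 / 311 = 0.004 mm per day.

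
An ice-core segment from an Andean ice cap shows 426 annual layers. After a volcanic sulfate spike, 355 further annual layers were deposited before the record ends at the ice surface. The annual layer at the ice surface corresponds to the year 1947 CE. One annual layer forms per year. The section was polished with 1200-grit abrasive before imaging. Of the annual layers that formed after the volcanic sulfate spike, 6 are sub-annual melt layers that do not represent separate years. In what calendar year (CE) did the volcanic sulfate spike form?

1598 CE

355 annual layers post-date the volcanic sulfate spike.
355 − 6 false = 349 true annual layers after the volcanic sulfate spike.
The annual layer at the ice surface is 1947 CE, so the volcanic sulfate spike dates to 1947 − 349 = 1598 CE.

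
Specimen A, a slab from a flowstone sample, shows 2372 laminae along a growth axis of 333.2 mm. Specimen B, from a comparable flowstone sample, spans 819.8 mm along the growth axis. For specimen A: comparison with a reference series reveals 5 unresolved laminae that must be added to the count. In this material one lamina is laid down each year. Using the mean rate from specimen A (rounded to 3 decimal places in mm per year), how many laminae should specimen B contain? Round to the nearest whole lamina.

Specimen A: correcting the raw count gives 2372 + 5 = 2377 true laminae.
A: Mean rate = 333.2 mm / 2377 years ≈ 0.140 mm/year.
Specimen B: 819.8 mm / 0.140 mm per year = 5855.71 years ≈ 5856 laminae.

5856 laminae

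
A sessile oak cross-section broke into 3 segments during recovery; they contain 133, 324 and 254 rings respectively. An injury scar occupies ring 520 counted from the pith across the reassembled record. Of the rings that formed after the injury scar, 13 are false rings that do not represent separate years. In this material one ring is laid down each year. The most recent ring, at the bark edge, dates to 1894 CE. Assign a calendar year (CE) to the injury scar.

1716 CE

Total rings = 133 + 324 + 254 = 711.
The injury scar sits at ring 520 from the pith, so 711 − 520 = 191 rings formed after it.
191 − 13 false = 178 true rings after the injury scar.
Counting back 178 years from 1894 CE places the injury scar in 1894 − 178 = 1716 CE.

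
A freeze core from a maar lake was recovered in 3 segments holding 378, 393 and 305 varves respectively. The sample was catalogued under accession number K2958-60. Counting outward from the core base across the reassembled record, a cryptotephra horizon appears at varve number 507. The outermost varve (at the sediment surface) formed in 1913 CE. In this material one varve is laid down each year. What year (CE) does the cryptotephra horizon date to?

1344 CE

Total varves = 378 + 393 + 305 = 1076.
Between varve 507 and the sediment surface there are 1076 − 507 = 569 varves.
1913 − 569 = 1344 CE.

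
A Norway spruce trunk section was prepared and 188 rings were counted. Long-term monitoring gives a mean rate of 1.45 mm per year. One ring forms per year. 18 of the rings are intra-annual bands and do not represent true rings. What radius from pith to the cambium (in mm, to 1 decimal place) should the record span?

True ring count = 188 − 18 = 170.
Length ≈ 1.45 × 170 = 246.5 mm.

246.5 mm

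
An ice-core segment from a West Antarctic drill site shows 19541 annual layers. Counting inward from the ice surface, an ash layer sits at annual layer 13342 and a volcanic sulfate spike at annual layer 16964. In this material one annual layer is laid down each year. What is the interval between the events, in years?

3622 yr

The two markers are separated by 16964 − 13342 = 3622 annual layers.
One annual layer per year makes the interval 3622 years.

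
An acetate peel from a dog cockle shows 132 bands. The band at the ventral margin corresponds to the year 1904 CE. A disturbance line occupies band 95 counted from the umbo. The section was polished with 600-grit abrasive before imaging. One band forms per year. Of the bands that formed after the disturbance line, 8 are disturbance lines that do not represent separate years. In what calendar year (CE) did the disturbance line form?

The disturbance line sits at band 95 from the umbo, so 132 − 95 = 37 bands formed after it.
37 − 8 false = 29 true bands after the disturbance line.
The band at the ventral margin is 1904 CE, so the disturbance line dates to 1904 − 29 = 1875 CE.

1875 CE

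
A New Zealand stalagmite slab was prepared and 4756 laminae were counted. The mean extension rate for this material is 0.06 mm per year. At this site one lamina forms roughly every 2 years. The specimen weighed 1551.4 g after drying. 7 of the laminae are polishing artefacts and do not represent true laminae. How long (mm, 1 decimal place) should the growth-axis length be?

569.9 mm

Correcting the raw count gives 4756 − 7 = 4749 true laminae.
Multiplying by 2 years per lamina: 4749 × 2 = 9498 years.
9498 years at 0.06 mm/year gives 0.06 × 9498 = 569.9 mm.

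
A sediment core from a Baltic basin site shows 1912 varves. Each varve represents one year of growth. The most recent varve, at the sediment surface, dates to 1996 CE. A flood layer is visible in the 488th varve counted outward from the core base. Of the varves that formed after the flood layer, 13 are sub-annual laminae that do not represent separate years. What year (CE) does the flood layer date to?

585 CE

Between varve 488 and the sediment surface there are 1912 − 488 = 1424 varves.
1424 − 13 false = 1411 true varves after the flood layer.
1996 − 1411 = 585 CE.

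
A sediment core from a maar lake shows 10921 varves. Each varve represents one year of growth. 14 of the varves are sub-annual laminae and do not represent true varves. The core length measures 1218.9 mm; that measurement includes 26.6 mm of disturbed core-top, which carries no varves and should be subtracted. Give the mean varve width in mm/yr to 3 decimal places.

0.109 mm/yr

Adjusted count: 10921 − 14 = 10907 varves.
The growth record spans 1218.9 − 26.6 = 1192.3 mm.
1192.3 mm over 10907 years gives 1192.3 / 10907 ≈ 0.109 mm/yr.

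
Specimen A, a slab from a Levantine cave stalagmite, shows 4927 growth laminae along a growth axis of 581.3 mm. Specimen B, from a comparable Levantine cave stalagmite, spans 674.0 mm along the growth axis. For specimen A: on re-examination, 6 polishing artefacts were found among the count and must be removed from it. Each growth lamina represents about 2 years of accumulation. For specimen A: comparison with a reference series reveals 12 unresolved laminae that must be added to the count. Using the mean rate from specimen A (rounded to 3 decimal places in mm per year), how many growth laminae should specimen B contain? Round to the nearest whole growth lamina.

Specimen A: true growth lamina count = 4927 − 6 + 12 = 4933.
Specimen A: multiplying by 2 years per growth lamina: 4933 × 2 = 9866 years.
A: 581.3 mm over 9866 years gives 581.3 / 9866 ≈ 0.059 mm per year.
For B, 674.0 / 0.059 = 11423.73 years; at 2 years per growth lamina that is 11423.73 / 2 ≈ 5712 growth laminae.

5712 growth laminae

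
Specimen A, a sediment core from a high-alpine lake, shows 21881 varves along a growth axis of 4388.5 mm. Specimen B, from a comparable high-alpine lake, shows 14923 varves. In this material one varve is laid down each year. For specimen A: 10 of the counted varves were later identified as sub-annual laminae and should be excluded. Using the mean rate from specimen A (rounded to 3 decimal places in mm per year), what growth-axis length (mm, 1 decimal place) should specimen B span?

2999.5 mm

Specimen A: after corrections the count is 21881 − 10 = 21871 varves.
A: Extension rate ≈ 4388.5 / 21871 = 0.201 mm/yr.
Length of B = 0.201 × 14923 = 2999.5 mm.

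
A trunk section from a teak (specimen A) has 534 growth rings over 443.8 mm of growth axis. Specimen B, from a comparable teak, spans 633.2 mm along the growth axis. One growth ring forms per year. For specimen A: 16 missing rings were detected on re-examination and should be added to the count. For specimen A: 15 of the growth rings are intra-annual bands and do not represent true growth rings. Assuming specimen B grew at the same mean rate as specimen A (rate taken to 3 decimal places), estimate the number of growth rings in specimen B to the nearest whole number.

Specimen A: after corrections the count is 534 − 15 + 16 = 535 growth rings.
A: 443.8 mm over 535 years gives 443.8 / 535 ≈ 0.830 mm/yr.
B spans 633.2 / 0.830 = 762.89 years ≈ 763 growth rings.

763 growth rings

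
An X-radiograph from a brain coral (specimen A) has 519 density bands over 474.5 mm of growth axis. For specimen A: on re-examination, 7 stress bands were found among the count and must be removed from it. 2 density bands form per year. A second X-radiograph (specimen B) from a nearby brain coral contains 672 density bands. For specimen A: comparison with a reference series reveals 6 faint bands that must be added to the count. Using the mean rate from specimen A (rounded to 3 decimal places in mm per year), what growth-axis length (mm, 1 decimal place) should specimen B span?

615.6 mm

Specimen A: true density band count = 519 − 7 + 6 = 518.
Specimen A: dividing by 2 density bands per year: 518 / 2 = 259 years.
A: 474.5 mm over 259 years gives 474.5 / 259 ≈ 1.832 mm/yr.
Specimen B: 672 density bands at 2 per year is 672 / 2 = 336 years. Length of B = 1.832 × 336 = 615.6 mm.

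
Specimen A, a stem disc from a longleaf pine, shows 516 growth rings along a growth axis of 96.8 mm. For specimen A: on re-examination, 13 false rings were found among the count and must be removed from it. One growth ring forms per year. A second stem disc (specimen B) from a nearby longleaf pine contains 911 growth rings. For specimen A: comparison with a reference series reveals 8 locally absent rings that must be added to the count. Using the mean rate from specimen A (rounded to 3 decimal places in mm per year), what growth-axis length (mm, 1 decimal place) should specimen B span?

Specimen A: correcting the raw count gives 516 − 13 + 8 = 511 true growth rings.
A: Extension rate ≈ 96.8 / 511 = 0.189 mm/year.
B's length ≈ 0.189 × 911 = 172.2 mm.

172.2 mm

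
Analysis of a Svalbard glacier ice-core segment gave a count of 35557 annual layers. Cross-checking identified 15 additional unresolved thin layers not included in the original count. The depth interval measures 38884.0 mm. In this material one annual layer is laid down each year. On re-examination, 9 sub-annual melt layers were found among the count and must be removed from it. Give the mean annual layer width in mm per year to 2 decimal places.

1.09 mm per year

Adjusted count: 35557 − 9 + 15 = 35563 annual layers.
Extension rate ≈ 38884.0 / 35563 = 1.09 mm per year.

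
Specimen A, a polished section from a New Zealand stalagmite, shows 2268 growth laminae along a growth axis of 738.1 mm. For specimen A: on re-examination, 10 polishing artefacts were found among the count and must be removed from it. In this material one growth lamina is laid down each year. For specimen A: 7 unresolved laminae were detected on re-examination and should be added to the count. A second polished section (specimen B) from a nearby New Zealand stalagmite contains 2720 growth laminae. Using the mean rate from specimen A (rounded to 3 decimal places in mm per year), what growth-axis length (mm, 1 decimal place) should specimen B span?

886.7 mm

Specimen A: adjusted count: 2268 − 10 + 7 = 2265 growth laminae.
A: 738.1 mm over 2265 years gives 738.1 / 2265 ≈ 0.326 mm/yr.
Length of B = 0.326 × 2720 = 886.7 mm.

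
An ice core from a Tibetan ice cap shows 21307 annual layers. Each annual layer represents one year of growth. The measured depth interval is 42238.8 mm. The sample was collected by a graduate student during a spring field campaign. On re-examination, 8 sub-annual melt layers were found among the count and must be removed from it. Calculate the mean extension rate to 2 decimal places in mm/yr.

1.98 mm/yr

True annual layer count = 21307 − 8 = 21299.
Mean rate = 42238.8 mm / 21299 years ≈ 1.98 mm/yr.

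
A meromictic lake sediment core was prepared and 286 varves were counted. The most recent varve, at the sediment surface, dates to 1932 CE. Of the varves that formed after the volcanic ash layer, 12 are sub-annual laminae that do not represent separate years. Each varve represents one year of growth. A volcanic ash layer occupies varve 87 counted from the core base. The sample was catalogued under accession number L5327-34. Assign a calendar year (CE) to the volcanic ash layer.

286 − 87 = 199 varves lie beyond the volcanic ash layer toward the sediment surface.
Removing the 12 false varves leaves 199 − 12 = 187 true varves beyond the volcanic ash layer.
Counting back 187 years from 1932 CE places the volcanic ash layer in 1932 − 187 = 1745 CE.

1745 CE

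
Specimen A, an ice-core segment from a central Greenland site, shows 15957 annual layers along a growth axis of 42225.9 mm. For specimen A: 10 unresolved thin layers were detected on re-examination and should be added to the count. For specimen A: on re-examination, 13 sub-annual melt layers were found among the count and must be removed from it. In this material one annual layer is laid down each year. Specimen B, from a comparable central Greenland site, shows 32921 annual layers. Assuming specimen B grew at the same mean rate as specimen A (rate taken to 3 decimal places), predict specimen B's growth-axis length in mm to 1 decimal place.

Specimen A: after corrections the count is 15957 − 13 + 10 = 15954 annual layers.
A: Mean rate = 42225.9 mm / 15954 years ≈ 2.647 mm/year.
B's length ≈ 2.647 × 32921 = 87141.9 mm.

87141.9 mm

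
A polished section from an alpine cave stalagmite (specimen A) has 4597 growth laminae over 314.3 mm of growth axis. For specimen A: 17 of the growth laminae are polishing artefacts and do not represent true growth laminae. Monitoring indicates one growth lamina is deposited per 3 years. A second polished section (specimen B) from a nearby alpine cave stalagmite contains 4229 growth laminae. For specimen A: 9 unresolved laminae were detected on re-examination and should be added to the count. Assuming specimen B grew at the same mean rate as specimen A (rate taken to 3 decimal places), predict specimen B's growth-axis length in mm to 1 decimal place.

291.8 mm

Specimen A: adjusted count: 4597 − 17 + 9 = 4589 growth laminae.
Specimen A: 4589 growth laminae at 3 years each span 4589 × 3 = 13767 years.
A: Mean rate = 314.3 mm / 13767 years ≈ 0.023 mm/yr.
Specimen B: multiplying by 3 years per growth lamina: 4229 × 3 = 12687 years. For B, 0.023 mm/year × 12687 years = 291.8 mm.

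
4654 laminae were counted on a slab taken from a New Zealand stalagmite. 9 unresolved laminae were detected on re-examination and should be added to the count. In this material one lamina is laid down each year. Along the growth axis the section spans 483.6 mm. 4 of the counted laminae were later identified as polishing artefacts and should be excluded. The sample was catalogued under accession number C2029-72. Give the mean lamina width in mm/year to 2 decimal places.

0.10 mm/year

Correcting the raw count gives 4654 − 4 + 9 = 4659 true laminae.
Extension rate ≈ 483.6 / 4659 = 0.10 mm/year.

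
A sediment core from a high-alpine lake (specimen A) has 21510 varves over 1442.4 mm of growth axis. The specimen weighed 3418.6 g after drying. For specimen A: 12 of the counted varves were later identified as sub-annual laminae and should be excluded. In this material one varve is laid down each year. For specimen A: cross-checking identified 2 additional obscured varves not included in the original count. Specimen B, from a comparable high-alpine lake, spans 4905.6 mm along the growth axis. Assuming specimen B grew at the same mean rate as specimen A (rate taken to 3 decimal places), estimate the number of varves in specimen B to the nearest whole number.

73218 varves

Specimen A: true varve count = 21510 − 12 + 2 = 21500.
A: 1442.4 mm over 21500 years gives 1442.4 / 21500 ≈ 0.067 mm/year.
For B, 4905.6 / 0.067 = 73217.91 years ≈ 73218 varves.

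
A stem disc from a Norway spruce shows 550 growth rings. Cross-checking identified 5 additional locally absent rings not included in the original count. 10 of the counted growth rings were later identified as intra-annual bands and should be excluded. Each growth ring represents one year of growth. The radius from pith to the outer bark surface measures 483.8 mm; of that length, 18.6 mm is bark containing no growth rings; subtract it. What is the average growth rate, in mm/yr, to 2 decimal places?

After corrections the count is 550 − 10 + 5 = 545 growth rings.
Net length = 483.8 − 18.6 = 465.2 mm.
Extension rate ≈ 465.2 / 545 = 0.85 mm/yr.

0.85 mm/yr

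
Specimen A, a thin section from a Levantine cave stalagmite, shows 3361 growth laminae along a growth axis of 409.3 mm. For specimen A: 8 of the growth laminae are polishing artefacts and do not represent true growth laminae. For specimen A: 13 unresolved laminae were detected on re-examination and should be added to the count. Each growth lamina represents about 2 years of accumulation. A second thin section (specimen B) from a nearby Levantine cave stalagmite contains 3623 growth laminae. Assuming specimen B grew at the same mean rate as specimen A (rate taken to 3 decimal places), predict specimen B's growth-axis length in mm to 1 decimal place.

442.0 mm

Specimen A: true growth lamina count = 3361 − 8 + 13 = 3366.
Specimen A: at 2 years per growth lamina, 3366 × 2 = 6732 years.
A: 409.3 mm over 6732 years gives 409.3 / 6732 ≈ 0.061 mm/year.
Specimen B: multiplying by 2 years per growth lamina: 3623 × 2 = 7246 years. B's length ≈ 0.061 × 7246 = 442.0 mm.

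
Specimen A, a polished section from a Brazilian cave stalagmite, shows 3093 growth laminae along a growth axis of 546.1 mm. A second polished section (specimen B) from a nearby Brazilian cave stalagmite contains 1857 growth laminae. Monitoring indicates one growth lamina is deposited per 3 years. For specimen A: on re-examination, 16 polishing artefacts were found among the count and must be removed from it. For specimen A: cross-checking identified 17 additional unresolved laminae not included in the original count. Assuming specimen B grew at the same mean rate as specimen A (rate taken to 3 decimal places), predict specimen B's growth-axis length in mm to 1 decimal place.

Specimen A: true growth lamina count = 3093 − 16 + 17 = 3094.
Specimen A: multiplying by 3 years per growth lamina: 3094 × 3 = 9282 years.
A: Mean rate = 546.1 mm / 9282 years ≈ 0.059 mm per year.
Specimen B: 1857 growth laminae at 3 years each span 1857 × 3 = 5571 years. Length of B = 0.059 × 5571 = 328.7 mm.

328.7 mm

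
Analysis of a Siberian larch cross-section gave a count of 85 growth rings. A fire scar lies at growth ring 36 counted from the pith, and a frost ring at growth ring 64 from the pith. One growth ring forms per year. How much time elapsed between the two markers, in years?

Separation: 64 − 36 = 28 growth rings.
One growth ring per year makes the interval 28 years.

28 years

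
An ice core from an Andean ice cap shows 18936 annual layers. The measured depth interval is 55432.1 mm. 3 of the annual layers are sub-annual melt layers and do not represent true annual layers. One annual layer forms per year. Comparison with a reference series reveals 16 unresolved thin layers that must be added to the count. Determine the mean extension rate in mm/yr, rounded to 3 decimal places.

Correcting the raw count gives 18936 − 3 + 16 = 18949 true annual layers.
Mean rate = 55432.1 mm / 18949 years ≈ 2.925 mm/yr.

2.925 mm/yr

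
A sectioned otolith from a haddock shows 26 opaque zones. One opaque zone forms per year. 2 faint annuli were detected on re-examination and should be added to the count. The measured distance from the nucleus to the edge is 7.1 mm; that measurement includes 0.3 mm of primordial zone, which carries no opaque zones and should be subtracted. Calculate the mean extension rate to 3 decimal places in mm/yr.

Adjusted count: 26 + 2 = 28 opaque zones.
The growth record spans 7.1 − 0.3 = 6.8 mm.
6.8 mm over 28 years gives 6.8 / 28 ≈ 0.243 mm/yr.

0.243 mm/yr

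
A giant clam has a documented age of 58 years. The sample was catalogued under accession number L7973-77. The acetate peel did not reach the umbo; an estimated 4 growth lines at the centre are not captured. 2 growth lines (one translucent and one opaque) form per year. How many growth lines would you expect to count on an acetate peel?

58 years at 2 growth lines per year gives 58 × 2 = 116 growth lines.
Less the 4 uncaptured growth lines: 116 − 4 = 112.

112 growth lines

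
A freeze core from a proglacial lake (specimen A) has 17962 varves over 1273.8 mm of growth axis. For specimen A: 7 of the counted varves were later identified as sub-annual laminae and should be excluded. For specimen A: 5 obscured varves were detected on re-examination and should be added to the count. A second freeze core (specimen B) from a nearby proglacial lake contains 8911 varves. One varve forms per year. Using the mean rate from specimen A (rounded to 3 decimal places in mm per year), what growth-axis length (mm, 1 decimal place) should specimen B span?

Specimen A: correcting the raw count gives 17962 − 7 + 5 = 17960 true varves.
A: Extension rate ≈ 1273.8 / 17960 = 0.071 mm per year.
Length of B = 0.071 × 8911 = 632.7 mm.

632.7 mm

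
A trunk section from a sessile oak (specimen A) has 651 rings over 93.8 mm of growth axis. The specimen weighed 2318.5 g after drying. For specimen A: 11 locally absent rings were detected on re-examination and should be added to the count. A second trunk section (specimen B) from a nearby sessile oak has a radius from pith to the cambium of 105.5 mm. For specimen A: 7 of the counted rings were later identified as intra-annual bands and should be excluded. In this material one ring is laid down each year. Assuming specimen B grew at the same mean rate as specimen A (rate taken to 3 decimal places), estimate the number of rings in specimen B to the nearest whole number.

738 rings

Specimen A: adjusted count: 651 − 7 + 11 = 655 rings.
A: Extension rate ≈ 93.8 / 655 = 0.143 mm per year.
For B, 105.5 / 0.143 = 737.76 years ≈ 738 rings.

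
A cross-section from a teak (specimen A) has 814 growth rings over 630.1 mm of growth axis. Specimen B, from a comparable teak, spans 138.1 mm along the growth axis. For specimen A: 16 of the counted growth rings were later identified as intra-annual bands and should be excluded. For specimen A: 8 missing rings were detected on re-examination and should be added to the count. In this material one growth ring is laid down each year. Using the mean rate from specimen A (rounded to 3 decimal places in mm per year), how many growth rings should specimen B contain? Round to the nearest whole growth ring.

Specimen A: correcting the raw count gives 814 − 16 + 8 = 806 true growth rings.
A: Extension rate ≈ 630.1 / 806 = 0.782 mm/yr.
B spans 138.1 / 0.782 = 176.60 years ≈ 177 growth rings.

177 growth rings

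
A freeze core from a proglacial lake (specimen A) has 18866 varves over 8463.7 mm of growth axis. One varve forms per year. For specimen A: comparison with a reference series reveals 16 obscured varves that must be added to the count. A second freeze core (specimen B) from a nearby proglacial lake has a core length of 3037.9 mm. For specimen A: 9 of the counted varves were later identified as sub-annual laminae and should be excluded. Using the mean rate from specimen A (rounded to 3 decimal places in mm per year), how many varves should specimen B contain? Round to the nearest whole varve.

Specimen A: adjusted count: 18866 − 9 + 16 = 18873 varves.
A: Extension rate ≈ 8463.7 / 18873 = 0.448 mm/yr.
For B, 3037.9 / 0.448 = 6781.03 years ≈ 6781 varves.

6781 varves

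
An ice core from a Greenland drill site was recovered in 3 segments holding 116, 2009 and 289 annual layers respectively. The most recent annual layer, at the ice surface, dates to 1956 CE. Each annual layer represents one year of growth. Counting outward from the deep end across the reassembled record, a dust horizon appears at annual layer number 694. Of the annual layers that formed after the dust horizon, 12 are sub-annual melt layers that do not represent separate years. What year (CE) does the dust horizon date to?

248 CE

Total annual layers = 116 + 2009 + 289 = 2414.
Between annual layer 694 and the ice surface there are 2414 − 694 = 1720 annual layers.
1720 − 12 false = 1708 true annual layers after the dust horizon.
1956 − 1708 = 248 CE.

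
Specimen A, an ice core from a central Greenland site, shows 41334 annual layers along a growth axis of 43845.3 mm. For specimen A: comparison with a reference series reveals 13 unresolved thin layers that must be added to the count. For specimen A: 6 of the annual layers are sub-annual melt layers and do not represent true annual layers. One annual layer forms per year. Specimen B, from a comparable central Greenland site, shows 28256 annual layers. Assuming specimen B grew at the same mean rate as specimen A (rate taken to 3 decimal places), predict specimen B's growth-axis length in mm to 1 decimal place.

29979.6 mm

Specimen A: adjusted count: 41334 − 6 + 13 = 41341 annual layers.
A: Extension rate ≈ 43845.3 / 41341 = 1.061 mm/yr.
B's length ≈ 1.061 × 28256 = 29979.6 mm.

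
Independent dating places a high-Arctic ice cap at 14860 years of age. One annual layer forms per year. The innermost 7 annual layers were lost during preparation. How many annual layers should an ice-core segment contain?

Expected annual layers over 14860 years: 14860.
Subtracting the 7 annual layers not captured gives 14860 − 7 = 14853 annual layers in the record.

14853 annual layers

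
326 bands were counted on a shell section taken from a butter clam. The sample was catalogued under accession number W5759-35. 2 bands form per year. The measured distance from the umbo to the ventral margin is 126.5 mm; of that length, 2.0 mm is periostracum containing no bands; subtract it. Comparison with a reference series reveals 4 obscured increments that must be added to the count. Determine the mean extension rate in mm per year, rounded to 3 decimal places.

0.755 mm per year

After corrections the count is 326 + 4 = 330 bands.
With 2 bands per year, 330 / 2 = 165 years.
Net length = 126.5 − 2.0 = 124.5 mm.
Extension rate ≈ 124.5 / 165 = 0.755 mm per year.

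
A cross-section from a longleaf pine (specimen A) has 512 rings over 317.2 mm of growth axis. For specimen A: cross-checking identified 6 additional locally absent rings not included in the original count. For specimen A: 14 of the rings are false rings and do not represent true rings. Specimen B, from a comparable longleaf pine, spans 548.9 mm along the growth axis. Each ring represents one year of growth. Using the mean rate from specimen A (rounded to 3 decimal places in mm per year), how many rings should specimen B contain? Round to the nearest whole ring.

Specimen A: correcting the raw count gives 512 − 14 + 6 = 504 true rings.
A: Extension rate ≈ 317.2 / 504 = 0.629 mm per year.
Specimen B: 548.9 mm / 0.629 mm per year = 872.66 years ≈ 873 rings.

873 rings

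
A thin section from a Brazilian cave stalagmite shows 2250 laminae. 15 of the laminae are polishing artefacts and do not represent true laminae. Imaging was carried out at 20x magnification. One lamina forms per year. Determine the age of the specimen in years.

2235 years

True lamina count = 2250 − 15 = 2235.
At one lamina per year, that is 2235 years.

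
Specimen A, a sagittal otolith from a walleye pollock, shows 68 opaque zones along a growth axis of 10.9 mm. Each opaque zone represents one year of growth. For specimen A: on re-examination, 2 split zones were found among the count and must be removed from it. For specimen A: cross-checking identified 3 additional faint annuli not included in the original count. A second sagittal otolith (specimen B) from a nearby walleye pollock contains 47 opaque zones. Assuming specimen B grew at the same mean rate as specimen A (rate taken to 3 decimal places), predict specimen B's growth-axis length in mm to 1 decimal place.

Specimen A: after corrections the count is 68 − 2 + 3 = 69 opaque zones.
A: Mean rate = 10.9 mm / 69 years ≈ 0.158 mm per year.
For B, 0.158 mm/year × 47 years = 7.4 mm.

7.4 mm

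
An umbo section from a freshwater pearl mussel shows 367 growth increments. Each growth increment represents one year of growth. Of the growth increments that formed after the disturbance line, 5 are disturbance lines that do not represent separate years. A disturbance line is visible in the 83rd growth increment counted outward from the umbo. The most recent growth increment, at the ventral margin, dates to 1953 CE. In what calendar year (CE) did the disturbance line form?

1674 CE

367 − 83 = 284 growth increments lie beyond the disturbance line toward the ventral margin.
Removing the 5 false growth increments leaves 284 − 5 = 279 true growth increments beyond the disturbance line.
Counting back 279 years from 1953 CE places the disturbance line in 1953 − 279 = 1674 CE.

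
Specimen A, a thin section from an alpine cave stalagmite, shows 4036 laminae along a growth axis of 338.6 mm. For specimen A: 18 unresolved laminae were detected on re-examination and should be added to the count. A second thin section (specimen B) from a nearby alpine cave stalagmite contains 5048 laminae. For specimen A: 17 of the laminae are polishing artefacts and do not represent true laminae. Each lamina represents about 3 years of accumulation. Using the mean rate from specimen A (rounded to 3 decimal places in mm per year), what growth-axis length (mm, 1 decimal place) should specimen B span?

424.0 mm

Specimen A: correcting the raw count gives 4036 − 17 + 18 = 4037 true laminae.
Specimen A: multiplying by 3 years per lamina: 4037 × 3 = 12111 years.
A: Extension rate ≈ 338.6 / 12111 = 0.028 mm per year.
Specimen B: at 3 years per lamina, 5048 × 3 = 15144 years. For B, 0.028 mm/year × 15144 years = 424.0 mm.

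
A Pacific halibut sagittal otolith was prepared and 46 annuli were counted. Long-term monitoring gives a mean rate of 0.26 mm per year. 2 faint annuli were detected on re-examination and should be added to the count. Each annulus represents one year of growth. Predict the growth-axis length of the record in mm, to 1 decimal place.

12.5 mm

Correcting the raw count gives 46 + 2 = 48 true annuli.
48 years at 0.26 mm/year gives 0.26 × 48 = 12.5 mm.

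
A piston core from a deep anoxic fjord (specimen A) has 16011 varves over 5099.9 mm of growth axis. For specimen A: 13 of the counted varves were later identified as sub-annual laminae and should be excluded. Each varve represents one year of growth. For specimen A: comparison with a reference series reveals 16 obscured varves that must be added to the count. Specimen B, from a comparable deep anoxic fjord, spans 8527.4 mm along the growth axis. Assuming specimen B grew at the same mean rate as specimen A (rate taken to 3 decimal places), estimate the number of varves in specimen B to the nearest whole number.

26816 varves

Specimen A: adjusted count: 16011 − 13 + 16 = 16014 varves.
A: Extension rate ≈ 5099.9 / 16014 = 0.318 mm per year.
B spans 8527.4 / 0.318 = 26815.72 years ≈ 26816 varves.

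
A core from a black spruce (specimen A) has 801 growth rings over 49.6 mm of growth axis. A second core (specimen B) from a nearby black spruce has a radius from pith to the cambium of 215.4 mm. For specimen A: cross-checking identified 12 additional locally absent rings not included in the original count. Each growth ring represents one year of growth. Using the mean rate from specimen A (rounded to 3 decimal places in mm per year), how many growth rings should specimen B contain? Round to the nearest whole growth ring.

Specimen A: adjusted count: 801 + 12 = 813 growth rings.
A: 49.6 mm over 813 years gives 49.6 / 813 ≈ 0.061 mm/yr.
B spans 215.4 / 0.061 = 3531.15 years ≈ 3531 growth rings.

3531 growth rings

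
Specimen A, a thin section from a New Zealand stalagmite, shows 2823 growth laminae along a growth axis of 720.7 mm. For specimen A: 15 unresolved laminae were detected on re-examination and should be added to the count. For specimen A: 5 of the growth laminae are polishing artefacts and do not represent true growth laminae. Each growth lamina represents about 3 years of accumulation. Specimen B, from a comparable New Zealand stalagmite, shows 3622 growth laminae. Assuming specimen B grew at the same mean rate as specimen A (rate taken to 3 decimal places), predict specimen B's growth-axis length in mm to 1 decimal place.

923.6 mm

Specimen A: true growth lamina count = 2823 − 5 + 15 = 2833.
Specimen A: 2833 growth laminae at 3 years each span 2833 × 3 = 8499 years.
A: Extension rate ≈ 720.7 / 8499 = 0.085 mm/yr.
Specimen B: multiplying by 3 years per growth lamina: 3622 × 3 = 10866 years. B's length ≈ 0.085 × 10866 = 923.6 mm.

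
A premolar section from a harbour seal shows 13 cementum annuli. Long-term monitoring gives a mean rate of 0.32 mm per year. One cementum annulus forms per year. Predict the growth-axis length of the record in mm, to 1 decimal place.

13 years of growth are recorded.
13 years at 0.32 mm/year gives 0.32 × 13 = 4.2 mm.

4.2 mm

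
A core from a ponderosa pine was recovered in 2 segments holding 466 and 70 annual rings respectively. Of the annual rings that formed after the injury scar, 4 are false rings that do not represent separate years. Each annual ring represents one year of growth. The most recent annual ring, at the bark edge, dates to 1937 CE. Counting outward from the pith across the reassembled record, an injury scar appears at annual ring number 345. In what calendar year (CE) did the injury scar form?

Total annual rings = 466 + 70 = 536.
536 − 345 = 191 annual rings lie beyond the injury scar toward the bark edge.
Excluding 4 false annual rings: 191 − 4 = 187.
The annual ring at the bark edge is 1937 CE, so the injury scar dates to 1937 − 187 = 1750 CE.

1750 CE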